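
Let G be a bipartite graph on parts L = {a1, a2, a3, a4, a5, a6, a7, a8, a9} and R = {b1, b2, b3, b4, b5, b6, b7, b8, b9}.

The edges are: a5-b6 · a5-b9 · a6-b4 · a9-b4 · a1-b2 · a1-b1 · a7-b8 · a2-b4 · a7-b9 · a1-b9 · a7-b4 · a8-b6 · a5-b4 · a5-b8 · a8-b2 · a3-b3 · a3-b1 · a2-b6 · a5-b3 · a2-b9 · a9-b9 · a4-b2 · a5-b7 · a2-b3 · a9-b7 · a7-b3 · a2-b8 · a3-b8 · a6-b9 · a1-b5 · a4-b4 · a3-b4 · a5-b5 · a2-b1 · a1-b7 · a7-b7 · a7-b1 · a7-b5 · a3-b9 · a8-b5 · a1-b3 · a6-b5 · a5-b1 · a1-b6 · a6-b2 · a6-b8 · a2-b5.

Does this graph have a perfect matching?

Yes

A valid assignment of size 9: a1–b1, a2–b5, a3–b3, a4–b2, a5–b8, a6–b9, a7–b4, a8–b6, a9–b7.
Every left vertex is matched, so this is a perfect matching.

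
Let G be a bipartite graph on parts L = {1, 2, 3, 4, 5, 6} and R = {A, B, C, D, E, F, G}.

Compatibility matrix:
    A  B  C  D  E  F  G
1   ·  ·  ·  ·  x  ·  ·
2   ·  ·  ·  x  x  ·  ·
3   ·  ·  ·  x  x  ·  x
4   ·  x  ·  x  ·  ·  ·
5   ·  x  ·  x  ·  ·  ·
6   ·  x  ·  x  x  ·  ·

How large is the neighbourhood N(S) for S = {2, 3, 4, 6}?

4

The union of neighbours of {2, 3, 4, 6} is {B, D, E, G}, which has 4 elements.
Since |N(S)| = 4 ≥ |S| = 4, Hall's condition holds for this subset.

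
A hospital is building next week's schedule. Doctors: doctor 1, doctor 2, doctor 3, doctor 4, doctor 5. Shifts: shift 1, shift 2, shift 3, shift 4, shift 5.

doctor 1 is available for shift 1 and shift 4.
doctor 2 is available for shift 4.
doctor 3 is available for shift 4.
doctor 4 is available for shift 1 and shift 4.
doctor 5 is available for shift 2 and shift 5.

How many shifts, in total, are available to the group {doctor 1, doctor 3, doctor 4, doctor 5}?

The union of neighbours of {doctor 1, doctor 3, doctor 4, doctor 5} is {shift 1, shift 2, shift 4, shift 5}, which has 4 elements.
Since |N(S)| = 4 ≥ |S| = 4, Hall's condition holds for this subset.

4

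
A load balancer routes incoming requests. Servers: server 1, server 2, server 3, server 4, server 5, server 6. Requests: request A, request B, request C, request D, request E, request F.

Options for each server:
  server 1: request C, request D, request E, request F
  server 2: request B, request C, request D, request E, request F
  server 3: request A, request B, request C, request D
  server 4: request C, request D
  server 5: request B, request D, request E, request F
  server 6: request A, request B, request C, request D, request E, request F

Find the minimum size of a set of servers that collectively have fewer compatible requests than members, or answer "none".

none

A matching saturating every server exists, for instance server 1→request C, server 2→request F, server 3→request A, server 4→request D, server 5→request B, server 6→request E.
By Hall's marriage theorem, this means |N(S)| ≥ |S| for every subset S, so no violating subset exists.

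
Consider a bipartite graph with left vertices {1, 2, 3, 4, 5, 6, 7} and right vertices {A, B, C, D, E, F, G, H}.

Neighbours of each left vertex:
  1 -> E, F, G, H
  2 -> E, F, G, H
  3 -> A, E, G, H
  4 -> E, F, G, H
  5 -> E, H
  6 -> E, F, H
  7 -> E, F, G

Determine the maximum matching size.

5

A valid assignment of size 5: 1→H, 2→F, 3→A, 4→G, 5→E.
The set {1, 2, 4, 5, 6, 7} has only 4 neighbours ({E, F, G, H}), so by Hall's theorem at most 5 of the 7 left vertices can be matched.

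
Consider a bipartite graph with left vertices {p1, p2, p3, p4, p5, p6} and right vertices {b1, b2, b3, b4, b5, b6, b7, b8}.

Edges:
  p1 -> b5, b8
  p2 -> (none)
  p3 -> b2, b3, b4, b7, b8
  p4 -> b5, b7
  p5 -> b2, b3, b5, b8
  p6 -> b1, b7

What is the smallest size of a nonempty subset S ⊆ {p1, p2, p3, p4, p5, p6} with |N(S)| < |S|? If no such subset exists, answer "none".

1

Take S = {p2}. Its neighbourhood is {}, so |N(S)| = 0 < |S| = 1.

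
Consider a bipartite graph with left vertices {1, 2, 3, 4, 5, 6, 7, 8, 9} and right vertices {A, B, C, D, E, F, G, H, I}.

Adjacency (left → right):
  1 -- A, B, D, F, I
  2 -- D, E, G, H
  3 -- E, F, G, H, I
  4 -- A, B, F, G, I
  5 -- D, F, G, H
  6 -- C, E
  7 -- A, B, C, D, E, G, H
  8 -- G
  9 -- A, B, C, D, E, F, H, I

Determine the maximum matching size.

One maximum matching: 1-B, 2-D, 3-H, 4-I, 5-F, 6-C, 7-E, 8-G, 9-A.
This saturates every left vertex, so 9 is the maximum.

9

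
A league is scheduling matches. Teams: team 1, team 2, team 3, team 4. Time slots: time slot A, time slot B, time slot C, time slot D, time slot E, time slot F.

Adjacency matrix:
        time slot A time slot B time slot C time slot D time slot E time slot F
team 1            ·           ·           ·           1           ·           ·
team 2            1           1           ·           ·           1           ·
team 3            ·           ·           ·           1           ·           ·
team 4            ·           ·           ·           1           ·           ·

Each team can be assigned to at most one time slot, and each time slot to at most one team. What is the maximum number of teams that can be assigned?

2

A valid assignment of size 2: team 1-time slot D, team 2-time slot B.
The set {team 1, team 3, team 4} has only 1 neighbour ({time slot D}), so by Hall's theorem at most 2 of the 4 teams can be matched.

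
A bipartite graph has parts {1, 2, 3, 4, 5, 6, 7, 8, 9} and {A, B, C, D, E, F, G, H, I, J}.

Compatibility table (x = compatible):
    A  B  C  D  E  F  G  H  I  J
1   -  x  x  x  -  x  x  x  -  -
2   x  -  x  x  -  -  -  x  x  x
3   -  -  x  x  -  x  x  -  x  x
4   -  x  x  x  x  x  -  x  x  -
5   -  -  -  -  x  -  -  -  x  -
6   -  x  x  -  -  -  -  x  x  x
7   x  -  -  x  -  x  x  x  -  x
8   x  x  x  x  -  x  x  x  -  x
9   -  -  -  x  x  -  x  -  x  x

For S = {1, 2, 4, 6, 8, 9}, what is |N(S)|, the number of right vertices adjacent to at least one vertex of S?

10

The union of neighbours of {1, 2, 4, 6, 8, 9} is {A, B, C, D, E, F, G, H, I, J}, which has 10 elements.
Since |N(S)| = 10 ≥ |S| = 6, Hall's condition holds for this subset.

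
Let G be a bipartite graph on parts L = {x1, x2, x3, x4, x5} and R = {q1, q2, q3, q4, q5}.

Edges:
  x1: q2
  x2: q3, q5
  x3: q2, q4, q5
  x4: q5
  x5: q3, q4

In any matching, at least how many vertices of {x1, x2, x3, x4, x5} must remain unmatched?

A valid assignment of size 4: x1–q2, x2–q3, x3–q4, x4–q5.
The set {x1, x2, x3, x4, x5} has only 4 neighbours ({q2, q3, q4, q5}), so by Hall's theorem at most 4 of the 5 left vertices can be matched.
That matches 4 of the 5, leaving 1 unmatched; no matching can do better.

1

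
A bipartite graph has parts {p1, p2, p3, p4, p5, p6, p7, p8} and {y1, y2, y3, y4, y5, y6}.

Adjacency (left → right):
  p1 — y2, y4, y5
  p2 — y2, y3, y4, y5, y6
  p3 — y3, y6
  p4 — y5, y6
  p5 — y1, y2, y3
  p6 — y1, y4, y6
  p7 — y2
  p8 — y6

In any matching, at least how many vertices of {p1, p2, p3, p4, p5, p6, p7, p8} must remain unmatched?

2

One maximum matching: p1→y2, p2→y4, p3→y6, p4→y5, p5→y3, p6→y1.
The set {p1, p2, p3, p4, p5, p6, p7, p8} has only 6 neighbours ({y1, y2, y3, y4, y5, y6}), so by Hall's theorem at most 6 of the 8 left vertices can be matched.
That matches 6 of the 8, leaving 2 unmatched; no matching can do better.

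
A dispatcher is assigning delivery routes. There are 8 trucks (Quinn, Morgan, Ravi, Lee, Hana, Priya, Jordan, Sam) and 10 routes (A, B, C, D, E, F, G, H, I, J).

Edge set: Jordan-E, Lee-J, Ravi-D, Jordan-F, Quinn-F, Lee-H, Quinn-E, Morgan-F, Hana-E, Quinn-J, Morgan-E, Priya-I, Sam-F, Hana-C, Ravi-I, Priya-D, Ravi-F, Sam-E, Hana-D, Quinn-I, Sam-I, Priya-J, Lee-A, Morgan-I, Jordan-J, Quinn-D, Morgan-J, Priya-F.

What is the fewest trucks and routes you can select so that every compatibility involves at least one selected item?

The 7 edges Quinn–J, Morgan–I, Ravi–F, Lee–H, Hana–C, Priya–D, Jordan–E form a matching, so any vertex cover needs at least 7 vertices (one per matched edge).
Conversely {Lee, Hana, D, E, F, I, J} meets every edge and has exactly 7 vertices, so 7 is optimal.

7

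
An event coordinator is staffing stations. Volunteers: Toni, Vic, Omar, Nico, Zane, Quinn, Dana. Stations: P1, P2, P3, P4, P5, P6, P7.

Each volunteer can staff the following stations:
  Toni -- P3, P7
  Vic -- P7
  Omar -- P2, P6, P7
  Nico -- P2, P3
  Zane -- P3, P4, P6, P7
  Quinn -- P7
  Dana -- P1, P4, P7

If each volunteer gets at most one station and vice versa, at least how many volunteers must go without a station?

1

A valid assignment of size 6: Toni-P3, Vic-P7, Omar-P6, Nico-P2, Zane-P4, Dana-P1.
The set {Vic, Quinn} has only 1 neighbour ({P7}), so by Hall's theorem at most 6 of the 7 volunteers can be matched.
That matches 6 of the 7, leaving 1 unmatched; no matching can do better.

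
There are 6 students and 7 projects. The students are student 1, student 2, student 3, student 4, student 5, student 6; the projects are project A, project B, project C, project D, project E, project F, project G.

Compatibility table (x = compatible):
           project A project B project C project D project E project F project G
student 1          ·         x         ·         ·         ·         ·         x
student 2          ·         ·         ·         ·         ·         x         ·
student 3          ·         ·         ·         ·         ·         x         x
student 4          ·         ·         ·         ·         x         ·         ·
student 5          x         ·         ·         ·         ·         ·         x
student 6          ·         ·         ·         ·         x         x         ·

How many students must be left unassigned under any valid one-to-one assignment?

A valid assignment of size 5: student 1-project B, student 2-project F, student 3-project G, student 4-project E, student 5-project A.
The set {student 2, student 4, student 6} has only 2 neighbours ({project E, project F}), so by Hall's theorem at most 5 of the 6 students can be matched.
That matches 5 of the 6, leaving 1 unmatched; no matching can do better.

1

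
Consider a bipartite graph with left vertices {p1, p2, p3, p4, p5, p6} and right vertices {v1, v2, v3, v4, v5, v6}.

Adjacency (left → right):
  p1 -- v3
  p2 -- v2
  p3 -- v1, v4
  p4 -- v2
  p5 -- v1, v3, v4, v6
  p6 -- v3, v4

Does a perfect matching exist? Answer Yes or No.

The set {p2, p4} has only 1 neighbour ({v2}), so by Hall's theorem at most 5 of the 6 left vertices can be matched.
Hence no matching covers every left vertex.

No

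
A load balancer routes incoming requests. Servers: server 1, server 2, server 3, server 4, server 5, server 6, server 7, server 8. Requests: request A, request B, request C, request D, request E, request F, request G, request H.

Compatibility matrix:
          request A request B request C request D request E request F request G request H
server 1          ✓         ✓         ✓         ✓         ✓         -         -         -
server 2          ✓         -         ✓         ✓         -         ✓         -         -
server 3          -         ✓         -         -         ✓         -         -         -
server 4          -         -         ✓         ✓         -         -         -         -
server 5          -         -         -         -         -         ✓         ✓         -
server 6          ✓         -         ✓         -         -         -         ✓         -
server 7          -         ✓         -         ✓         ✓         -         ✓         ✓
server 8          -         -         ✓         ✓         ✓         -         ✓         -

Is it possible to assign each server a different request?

For example, pair server 1-request E, server 2-request C, server 3-request B, server 4-request D, server 5-request F, server 6-request A, server 7-request H, server 8-request G.
Every server is matched, so this is a perfect matching.

Yes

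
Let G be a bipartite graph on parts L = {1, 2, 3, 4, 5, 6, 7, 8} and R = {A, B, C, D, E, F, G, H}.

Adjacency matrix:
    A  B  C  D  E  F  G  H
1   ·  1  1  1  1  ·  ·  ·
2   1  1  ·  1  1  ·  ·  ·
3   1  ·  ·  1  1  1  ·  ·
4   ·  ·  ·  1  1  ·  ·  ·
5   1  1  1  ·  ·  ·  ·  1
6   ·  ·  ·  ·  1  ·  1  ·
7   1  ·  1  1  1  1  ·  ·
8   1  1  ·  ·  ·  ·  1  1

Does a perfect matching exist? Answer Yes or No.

Yes

For example, pair 1-C, 2-E, 3-F, 4-D, 5-H, 6-G, 7-A, 8-B.
Every left vertex is matched, so this is a perfect matching.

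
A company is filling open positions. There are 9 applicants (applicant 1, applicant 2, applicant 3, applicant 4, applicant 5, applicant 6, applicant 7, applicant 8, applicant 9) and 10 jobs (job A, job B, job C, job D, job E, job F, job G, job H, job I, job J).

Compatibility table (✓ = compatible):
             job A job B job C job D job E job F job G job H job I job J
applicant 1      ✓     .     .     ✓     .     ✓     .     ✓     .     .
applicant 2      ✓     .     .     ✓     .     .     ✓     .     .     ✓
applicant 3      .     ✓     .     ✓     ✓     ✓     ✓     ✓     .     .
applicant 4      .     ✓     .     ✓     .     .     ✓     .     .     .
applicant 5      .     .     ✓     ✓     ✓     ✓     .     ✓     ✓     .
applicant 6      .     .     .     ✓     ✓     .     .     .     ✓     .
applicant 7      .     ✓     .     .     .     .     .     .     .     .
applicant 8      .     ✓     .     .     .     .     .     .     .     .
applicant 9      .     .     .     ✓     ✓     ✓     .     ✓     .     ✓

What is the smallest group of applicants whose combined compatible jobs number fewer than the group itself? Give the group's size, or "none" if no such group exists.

Take S = {applicant 7, applicant 8}. Its neighbourhood is {job B}, so |N(S)| = 1 < |S| = 2.
No single vertex violates Hall's condition since each has at least one neighbour, so 2 is the minimum.

2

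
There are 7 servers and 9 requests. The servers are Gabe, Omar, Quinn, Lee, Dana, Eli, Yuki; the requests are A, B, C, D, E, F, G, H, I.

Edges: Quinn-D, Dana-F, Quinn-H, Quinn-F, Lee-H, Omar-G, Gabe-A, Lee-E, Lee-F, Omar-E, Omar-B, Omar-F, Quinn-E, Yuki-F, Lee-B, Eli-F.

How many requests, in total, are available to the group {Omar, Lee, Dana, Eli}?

The union of neighbours of {Omar, Lee, Dana, Eli} is {B, E, F, G, H}, which has 5 elements.
Since |N(S)| = 5 ≥ |S| = 4, Hall's condition holds for this subset.

5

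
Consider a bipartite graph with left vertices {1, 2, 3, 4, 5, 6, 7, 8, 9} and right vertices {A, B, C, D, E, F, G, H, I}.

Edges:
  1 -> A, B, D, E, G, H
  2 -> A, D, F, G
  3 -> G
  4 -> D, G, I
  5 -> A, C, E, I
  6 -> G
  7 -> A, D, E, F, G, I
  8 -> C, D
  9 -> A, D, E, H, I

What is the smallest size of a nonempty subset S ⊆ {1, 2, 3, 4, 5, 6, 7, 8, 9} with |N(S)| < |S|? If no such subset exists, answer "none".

2

Take S = {3, 6}. Its neighbourhood is {G}, so |N(S)| = 1 < |S| = 2.
No single vertex violates Hall's condition since each has at least one neighbour, so 2 is the minimum.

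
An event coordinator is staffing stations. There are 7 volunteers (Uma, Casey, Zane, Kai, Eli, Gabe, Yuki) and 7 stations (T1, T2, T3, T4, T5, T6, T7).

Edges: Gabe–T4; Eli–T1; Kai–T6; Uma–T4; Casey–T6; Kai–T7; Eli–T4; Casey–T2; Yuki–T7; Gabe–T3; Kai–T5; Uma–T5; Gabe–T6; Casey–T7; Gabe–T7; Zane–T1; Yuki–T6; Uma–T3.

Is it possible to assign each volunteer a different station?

Yes

For example, pair Uma–T3, Casey–T2, Zane–T1, Kai–T5, Eli–T4, Gabe–T6, Yuki–T7.
All 7 volunteers are covered.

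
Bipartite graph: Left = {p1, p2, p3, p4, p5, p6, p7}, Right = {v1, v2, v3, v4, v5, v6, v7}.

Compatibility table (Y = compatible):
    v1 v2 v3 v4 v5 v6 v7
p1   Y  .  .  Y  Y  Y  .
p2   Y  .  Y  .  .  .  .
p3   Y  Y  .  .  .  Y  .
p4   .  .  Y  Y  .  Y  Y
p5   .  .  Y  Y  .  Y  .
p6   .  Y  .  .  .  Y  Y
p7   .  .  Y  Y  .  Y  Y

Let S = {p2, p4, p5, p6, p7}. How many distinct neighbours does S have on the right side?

6

The union of neighbours of {p2, p4, p5, p6, p7} is {v1, v2, v3, v4, v6, v7}, which has 6 elements.
Since |N(S)| = 6 ≥ |S| = 5, Hall's condition holds for this subset.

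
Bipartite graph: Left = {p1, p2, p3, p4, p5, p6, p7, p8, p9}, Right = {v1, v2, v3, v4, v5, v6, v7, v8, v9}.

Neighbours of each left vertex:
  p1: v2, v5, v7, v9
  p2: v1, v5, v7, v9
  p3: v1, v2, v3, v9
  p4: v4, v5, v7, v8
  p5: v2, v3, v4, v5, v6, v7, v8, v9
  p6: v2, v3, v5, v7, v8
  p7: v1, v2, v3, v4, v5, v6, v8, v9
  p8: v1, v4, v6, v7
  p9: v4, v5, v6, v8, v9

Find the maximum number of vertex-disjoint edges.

9

For example, pair p1→v2, p2→v5, p3→v9, p4→v4, p5→v8, p6→v3, p7→v1, p8→v7, p9→v6.
All 9 left vertices are matched, so no larger matching exists.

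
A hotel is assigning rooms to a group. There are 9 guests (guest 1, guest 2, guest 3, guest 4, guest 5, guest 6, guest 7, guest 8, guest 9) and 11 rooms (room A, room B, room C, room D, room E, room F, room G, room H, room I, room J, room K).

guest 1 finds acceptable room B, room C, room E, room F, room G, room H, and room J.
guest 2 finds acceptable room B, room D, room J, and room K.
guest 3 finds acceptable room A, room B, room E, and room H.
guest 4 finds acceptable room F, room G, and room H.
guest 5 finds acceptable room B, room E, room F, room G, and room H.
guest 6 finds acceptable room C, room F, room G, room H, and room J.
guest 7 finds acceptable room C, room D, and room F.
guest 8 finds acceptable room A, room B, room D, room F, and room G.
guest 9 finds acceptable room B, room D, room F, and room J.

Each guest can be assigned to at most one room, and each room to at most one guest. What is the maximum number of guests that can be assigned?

One maximum matching: guest 1-room C, guest 2-room K, guest 3-room H, guest 4-room G, guest 5-room E, guest 6-room J, guest 7-room D, guest 8-room A, guest 9-room F.
This saturates every guest, so 9 is the maximum.

9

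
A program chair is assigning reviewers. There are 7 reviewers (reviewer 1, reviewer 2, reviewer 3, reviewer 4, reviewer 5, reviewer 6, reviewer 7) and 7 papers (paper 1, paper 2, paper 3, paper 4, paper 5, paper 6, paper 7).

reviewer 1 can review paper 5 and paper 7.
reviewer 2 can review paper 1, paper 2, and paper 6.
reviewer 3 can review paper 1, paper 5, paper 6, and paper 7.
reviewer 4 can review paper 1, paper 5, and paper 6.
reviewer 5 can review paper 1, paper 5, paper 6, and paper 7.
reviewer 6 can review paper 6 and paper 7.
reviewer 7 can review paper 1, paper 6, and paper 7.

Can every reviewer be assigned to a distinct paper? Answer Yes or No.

The set {reviewer 1, reviewer 3, reviewer 4, reviewer 5, reviewer 6, reviewer 7} has only 4 neighbours ({paper 1, paper 5, paper 6, paper 7}), so by Hall's theorem at most 5 of the 7 reviewers can be matched.
Hence no matching covers every reviewer.

No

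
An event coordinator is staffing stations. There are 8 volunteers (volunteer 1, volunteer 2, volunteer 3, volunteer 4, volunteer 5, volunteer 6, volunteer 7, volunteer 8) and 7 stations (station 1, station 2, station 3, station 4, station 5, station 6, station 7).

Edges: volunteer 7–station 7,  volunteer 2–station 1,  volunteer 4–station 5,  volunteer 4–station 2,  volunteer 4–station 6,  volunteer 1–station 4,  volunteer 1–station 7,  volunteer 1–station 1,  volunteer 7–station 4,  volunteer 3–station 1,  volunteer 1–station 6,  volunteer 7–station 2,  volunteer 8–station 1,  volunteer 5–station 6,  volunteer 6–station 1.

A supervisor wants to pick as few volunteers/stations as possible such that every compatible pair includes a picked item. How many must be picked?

5

A maximum matching has 5 edges (e.g. volunteer 1–station 7, volunteer 2–station 1, volunteer 4–station 5, volunteer 5–station 6, volunteer 7–station 2).
By König's theorem the minimum vertex cover has the same size. One such cover is {volunteer 1, volunteer 4, volunteer 5, volunteer 7, station 1}.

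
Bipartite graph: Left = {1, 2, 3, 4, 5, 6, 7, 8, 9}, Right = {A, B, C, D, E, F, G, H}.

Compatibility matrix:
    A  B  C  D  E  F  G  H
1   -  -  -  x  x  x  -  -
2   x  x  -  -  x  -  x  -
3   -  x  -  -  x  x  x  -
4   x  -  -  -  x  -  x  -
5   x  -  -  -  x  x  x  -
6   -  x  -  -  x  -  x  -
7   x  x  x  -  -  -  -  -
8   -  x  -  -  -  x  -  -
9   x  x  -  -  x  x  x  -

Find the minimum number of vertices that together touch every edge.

A maximum matching has 7 edges (e.g. 1–D, 2–A, 3–E, 4–G, 5–F, 6–B, 7–C).
By König's theorem the minimum vertex cover has the same size. One such cover is {1, 7, A, B, E, F, G}.

7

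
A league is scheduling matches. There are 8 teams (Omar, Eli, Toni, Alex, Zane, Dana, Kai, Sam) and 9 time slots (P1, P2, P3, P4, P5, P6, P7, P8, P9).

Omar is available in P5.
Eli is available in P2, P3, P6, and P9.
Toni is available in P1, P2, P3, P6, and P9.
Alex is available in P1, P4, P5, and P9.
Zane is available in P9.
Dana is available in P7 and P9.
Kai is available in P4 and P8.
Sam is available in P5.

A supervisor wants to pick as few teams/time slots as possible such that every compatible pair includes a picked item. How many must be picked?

The 7 edges Omar–P5, Eli–P6, Toni–P3, Alex–P1, Zane–P9, Dana–P7, Kai–P8 form a matching, so any vertex cover needs at least 7 vertices (one per matched edge).
Conversely {Eli, Toni, Alex, Zane, Dana, Kai, P5} meets every edge and has exactly 7 vertices, so 7 is optimal.

7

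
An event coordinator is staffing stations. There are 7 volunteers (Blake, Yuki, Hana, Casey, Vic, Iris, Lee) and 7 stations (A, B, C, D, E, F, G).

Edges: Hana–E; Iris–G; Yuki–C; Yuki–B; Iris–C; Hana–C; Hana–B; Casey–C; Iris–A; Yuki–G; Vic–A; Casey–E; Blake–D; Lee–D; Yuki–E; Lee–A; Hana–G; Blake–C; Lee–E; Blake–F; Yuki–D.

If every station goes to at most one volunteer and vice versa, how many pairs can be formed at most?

7

One maximum matching: Blake→F, Yuki→D, Hana→B, Casey→C, Vic→A, Iris→G, Lee→E.
This saturates every volunteer, so 7 is the maximum.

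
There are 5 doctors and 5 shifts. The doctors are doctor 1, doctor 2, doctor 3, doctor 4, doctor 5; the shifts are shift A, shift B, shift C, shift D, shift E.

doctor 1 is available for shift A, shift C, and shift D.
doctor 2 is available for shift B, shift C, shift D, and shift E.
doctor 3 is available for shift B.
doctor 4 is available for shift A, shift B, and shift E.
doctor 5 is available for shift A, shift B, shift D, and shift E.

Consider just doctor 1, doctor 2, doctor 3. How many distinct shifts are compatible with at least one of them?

5

The union of neighbours of {doctor 1, doctor 2, doctor 3} is {shift A, shift B, shift C, shift D, shift E}, which has 5 elements.
Since |N(S)| = 5 ≥ |S| = 3, Hall's condition holds for this subset.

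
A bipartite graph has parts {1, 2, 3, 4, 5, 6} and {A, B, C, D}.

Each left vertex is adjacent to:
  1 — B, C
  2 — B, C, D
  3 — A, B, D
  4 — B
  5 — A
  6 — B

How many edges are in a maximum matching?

A valid assignment of size 4: 1→C, 2→D, 3→A, 4→B.
The set {1, 2, 3, 4, 5, 6} has only 4 neighbours ({A, B, C, D}), so by Hall's theorem at most 4 of the 6 left vertices can be matched.

4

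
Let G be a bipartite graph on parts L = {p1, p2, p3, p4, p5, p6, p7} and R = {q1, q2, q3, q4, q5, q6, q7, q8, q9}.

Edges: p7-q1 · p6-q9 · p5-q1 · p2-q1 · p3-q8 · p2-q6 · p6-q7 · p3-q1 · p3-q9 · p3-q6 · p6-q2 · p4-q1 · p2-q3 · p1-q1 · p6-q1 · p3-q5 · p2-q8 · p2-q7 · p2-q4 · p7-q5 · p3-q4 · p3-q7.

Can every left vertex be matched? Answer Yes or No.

The set {p1, p4, p5} has only 1 neighbour ({q1}), so by Hall's theorem at most 5 of the 7 left vertices can be matched.
Hence no matching covers every left vertex.

No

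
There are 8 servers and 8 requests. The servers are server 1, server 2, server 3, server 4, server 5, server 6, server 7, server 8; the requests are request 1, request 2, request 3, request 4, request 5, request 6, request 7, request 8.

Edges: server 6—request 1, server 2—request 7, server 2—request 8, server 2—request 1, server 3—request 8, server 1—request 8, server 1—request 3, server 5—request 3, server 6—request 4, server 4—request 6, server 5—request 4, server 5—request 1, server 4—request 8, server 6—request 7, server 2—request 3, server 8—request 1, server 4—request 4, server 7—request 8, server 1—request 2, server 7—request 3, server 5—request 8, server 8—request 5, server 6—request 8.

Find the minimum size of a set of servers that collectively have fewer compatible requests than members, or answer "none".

A matching saturating every server exists, for instance server 1→request 2, server 2→request 7, server 3→request 8, server 4→request 6, server 5→request 1, server 6→request 4, server 7→request 3, server 8→request 5.
By Hall's marriage theorem, this means |N(S)| ≥ |S| for every subset S, so no violating subset exists.

none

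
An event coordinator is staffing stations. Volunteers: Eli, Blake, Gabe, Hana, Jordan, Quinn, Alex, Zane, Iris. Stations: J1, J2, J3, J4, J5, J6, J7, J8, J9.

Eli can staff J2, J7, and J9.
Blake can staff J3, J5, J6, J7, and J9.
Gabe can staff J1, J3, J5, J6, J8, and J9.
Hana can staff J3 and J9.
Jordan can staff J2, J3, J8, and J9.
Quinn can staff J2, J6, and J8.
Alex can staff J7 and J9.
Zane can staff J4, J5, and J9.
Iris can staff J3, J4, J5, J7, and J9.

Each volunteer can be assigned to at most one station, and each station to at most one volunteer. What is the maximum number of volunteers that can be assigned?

One maximum matching: Eli→J2, Blake→J5, Gabe→J1, Hana→J3, Jordan→J8, Quinn→J6, Alex→J7, Zane→J4, Iris→J9.
This saturates every volunteer, so 9 is the maximum.

9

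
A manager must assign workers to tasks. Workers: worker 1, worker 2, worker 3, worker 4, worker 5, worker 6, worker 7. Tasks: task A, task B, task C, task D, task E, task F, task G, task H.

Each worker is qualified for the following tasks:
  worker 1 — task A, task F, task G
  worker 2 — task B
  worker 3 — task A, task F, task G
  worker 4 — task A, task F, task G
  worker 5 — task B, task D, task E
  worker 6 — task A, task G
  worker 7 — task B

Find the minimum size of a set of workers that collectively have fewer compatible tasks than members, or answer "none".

2

Take S = {worker 2, worker 7}. Its neighbourhood is {task B}, so |N(S)| = 1 < |S| = 2.
No single vertex violates Hall's condition since each has at least one neighbour, so 2 is the minimum.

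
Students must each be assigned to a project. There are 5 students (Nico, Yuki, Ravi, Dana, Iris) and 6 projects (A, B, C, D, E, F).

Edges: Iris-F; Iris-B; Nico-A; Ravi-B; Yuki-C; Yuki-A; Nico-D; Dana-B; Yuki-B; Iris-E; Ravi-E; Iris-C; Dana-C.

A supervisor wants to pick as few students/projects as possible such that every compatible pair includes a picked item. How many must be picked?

5

{Nico, Yuki, Ravi, Dana, Iris} is a vertex cover of size 5: every edge has an endpoint in this set.
No smaller cover exists because Nico–D, Yuki–A, Ravi–E, Dana–C, Iris–B is a matching of size 5, and a cover must include an endpoint of each of these disjoint edges (König's theorem).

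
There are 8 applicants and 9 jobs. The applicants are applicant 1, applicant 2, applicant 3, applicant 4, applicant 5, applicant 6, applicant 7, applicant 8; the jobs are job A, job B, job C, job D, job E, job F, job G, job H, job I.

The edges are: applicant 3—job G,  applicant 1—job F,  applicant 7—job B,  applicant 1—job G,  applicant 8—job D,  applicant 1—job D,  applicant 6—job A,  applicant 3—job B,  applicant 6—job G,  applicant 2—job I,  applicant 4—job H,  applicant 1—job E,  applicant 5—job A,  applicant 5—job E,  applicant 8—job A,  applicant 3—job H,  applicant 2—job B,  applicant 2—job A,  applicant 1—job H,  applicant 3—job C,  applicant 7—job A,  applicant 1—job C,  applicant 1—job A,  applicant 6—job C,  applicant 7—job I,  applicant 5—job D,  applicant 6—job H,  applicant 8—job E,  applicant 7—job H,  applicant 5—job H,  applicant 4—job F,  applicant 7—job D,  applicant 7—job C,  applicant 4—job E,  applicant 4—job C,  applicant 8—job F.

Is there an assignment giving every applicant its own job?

Yes

A valid assignment of size 8: applicant 1-job D, applicant 2-job I, applicant 3-job G, applicant 4-job F, applicant 5-job H, applicant 6-job C, applicant 7-job B, applicant 8-job A.
Every applicant is matched, so this matching saturates all of them.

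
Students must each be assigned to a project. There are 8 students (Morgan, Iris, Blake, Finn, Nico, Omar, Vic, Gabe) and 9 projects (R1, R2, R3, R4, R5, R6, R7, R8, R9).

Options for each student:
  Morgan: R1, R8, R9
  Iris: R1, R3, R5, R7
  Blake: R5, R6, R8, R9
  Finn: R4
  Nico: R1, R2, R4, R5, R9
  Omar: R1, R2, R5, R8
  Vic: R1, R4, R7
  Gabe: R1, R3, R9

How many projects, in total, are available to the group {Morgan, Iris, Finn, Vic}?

The union of neighbours of {Morgan, Iris, Finn, Vic} is {R1, R3, R4, R5, R7, R8, R9}, which has 7 elements.
Since |N(S)| = 7 ≥ |S| = 4, Hall's condition holds for this subset.

7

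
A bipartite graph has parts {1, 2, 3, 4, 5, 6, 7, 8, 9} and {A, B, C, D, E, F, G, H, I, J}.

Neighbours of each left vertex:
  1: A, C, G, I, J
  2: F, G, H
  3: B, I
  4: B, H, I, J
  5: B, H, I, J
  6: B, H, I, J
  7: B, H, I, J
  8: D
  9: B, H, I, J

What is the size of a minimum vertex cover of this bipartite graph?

A maximum matching has 7 edges (e.g. 1–G, 2–F, 3–I, 4–H, 5–J, 6–B, 8–D).
By König's theorem the minimum vertex cover has the same size. One such cover is {1, 2, 8, B, H, I, J}.

7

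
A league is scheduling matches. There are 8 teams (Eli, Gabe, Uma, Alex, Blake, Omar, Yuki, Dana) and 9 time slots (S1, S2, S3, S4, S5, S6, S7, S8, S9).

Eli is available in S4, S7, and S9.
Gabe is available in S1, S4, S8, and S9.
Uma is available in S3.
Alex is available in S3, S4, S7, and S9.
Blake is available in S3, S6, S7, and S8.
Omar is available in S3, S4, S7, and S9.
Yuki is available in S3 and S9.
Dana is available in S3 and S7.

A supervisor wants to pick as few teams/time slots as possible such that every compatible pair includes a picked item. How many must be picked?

6

The 6 edges Eli–S9, Gabe–S1, Uma–S3, Alex–S7, Blake–S8, Omar–S4 form a matching, so any vertex cover needs at least 6 vertices (one per matched edge).
Conversely {Gabe, Blake, S3, S4, S7, S9} meets every edge and has exactly 6 vertices, so 6 is optimal.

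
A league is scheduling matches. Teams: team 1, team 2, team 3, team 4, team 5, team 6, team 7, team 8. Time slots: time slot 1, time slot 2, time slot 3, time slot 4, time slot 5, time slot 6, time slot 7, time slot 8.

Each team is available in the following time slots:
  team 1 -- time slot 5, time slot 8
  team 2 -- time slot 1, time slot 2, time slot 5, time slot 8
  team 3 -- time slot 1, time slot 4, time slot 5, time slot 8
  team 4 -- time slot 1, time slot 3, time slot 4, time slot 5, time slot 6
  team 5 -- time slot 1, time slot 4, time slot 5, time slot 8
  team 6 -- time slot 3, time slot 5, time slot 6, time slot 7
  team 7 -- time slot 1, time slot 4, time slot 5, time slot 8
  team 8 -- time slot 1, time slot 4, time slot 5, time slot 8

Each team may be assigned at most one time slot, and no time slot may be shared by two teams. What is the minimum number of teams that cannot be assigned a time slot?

One maximum matching: team 1–time slot 5, team 2–time slot 2, team 3–time slot 1, team 4–time slot 3, team 5–time slot 8, team 6–time slot 7, team 7–time slot 4.
The set {team 1, team 3, team 5, team 7, team 8} has only 4 neighbours ({time slot 1, time slot 4, time slot 5, time slot 8}), so by Hall's theorem at most 7 of the 8 teams can be matched.
That matches 7 of the 8, leaving 1 unmatched; no matching can do better.

1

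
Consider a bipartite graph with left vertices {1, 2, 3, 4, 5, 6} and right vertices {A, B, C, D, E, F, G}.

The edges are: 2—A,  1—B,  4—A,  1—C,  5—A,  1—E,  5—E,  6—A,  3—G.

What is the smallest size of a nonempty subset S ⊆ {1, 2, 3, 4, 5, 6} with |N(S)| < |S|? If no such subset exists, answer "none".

2

Take S = {2, 4}. Its neighbourhood is {A}, so |N(S)| = 1 < |S| = 2.
No single vertex violates Hall's condition since each has at least one neighbour, so 2 is the minimum.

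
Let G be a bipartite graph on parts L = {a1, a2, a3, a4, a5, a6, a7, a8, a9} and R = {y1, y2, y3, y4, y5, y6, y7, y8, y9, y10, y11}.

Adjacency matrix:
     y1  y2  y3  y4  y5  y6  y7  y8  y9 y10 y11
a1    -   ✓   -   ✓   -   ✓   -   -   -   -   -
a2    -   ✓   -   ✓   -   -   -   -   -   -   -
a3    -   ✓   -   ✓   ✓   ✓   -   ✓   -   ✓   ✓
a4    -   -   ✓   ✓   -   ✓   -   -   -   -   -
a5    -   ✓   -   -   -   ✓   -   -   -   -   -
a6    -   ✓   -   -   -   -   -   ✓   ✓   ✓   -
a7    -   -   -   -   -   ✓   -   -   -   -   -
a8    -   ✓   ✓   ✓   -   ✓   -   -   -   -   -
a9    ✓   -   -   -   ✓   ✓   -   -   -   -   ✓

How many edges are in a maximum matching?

7

One maximum matching: a1–y6, a2–y4, a3–y11, a4–y3, a5–y2, a6–y10, a9–y1.
The set {a1, a2, a4, a5, a7, a8} has only 4 neighbours ({y2, y3, y4, y6}), so by Hall's theorem at most 7 of the 9 left vertices can be matched.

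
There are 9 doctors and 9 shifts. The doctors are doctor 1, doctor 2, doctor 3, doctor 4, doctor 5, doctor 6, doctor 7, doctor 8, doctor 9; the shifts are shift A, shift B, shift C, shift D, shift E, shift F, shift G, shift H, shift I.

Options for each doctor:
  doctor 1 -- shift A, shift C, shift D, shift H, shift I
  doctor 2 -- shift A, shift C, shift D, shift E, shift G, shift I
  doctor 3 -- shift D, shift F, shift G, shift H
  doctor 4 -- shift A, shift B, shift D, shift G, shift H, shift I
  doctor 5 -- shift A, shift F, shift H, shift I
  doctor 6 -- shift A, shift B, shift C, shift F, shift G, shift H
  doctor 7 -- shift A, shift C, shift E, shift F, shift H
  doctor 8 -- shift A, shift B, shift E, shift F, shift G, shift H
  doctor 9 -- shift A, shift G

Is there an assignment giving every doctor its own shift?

Yes

One maximum matching: doctor 1→shift H, doctor 2→shift I, doctor 3→shift D, doctor 4→shift B, doctor 5→shift F, doctor 6→shift C, doctor 7→shift E, doctor 8→shift A, doctor 9→shift G.
Every doctor is matched, so this is a perfect matching.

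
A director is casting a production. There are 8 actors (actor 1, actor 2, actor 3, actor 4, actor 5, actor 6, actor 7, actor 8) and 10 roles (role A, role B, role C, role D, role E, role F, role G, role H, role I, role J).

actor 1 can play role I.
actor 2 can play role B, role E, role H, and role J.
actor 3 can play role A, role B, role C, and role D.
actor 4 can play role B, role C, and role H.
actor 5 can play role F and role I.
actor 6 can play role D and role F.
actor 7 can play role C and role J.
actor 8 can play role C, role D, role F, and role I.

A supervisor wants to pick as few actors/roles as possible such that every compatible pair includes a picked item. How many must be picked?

8

The 8 edges actor 1–role I, actor 2–role E, actor 3–role B, actor 4–role H, actor 5–role F, actor 6–role D, actor 7–role J, actor 8–role C form a matching, so any vertex cover needs at least 8 vertices (one per matched edge).
Conversely {actor 1, actor 2, actor 3, actor 4, actor 5, actor 6, actor 7, actor 8} meets every edge and has exactly 8 vertices, so 8 is optimal.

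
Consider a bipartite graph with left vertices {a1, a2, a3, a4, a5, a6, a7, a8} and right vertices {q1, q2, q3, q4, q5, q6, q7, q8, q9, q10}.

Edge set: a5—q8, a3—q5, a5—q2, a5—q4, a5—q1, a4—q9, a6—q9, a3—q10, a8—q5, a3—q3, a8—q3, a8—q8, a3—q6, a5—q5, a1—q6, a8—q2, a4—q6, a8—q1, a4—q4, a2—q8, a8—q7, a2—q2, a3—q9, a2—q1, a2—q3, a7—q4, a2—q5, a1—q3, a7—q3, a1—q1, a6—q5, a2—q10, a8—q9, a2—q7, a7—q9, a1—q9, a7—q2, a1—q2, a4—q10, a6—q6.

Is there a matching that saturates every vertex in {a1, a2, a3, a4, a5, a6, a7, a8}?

Yes

One maximum matching: a1→q6, a2→q7, a3→q3, a4→q10, a5→q4, a6→q5, a7→q2, a8→q9.
Every left vertex is matched, so this matching saturates all of them.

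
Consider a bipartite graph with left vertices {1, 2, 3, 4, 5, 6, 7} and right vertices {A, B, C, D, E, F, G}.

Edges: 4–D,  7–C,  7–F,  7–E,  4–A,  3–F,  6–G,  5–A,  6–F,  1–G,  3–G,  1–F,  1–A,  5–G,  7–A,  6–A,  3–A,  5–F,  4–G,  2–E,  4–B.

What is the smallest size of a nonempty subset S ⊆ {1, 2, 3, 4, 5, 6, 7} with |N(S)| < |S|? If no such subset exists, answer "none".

4

Take S = {1, 3, 5, 6}. Its neighbourhood is {A, F, G}, so |N(S)| = 3 < |S| = 4.
Every subset of size less than 4 has at least as many neighbours as members, so 4 is the minimum.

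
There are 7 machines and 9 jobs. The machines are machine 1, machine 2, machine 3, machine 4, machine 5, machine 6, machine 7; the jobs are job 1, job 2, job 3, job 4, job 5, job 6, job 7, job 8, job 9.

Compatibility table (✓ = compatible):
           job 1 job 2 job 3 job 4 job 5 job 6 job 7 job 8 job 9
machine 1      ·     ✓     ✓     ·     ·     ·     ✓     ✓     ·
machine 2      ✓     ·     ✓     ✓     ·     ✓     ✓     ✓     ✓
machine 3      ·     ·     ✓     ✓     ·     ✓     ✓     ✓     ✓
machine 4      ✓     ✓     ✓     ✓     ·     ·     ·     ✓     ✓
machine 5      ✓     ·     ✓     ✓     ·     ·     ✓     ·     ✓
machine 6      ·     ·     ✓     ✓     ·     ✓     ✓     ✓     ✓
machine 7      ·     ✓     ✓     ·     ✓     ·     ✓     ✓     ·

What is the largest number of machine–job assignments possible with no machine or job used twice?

7

One maximum matching: machine 1→job 2, machine 2→job 1, machine 3→job 8, machine 4→job 4, machine 5→job 7, machine 6→job 9, machine 7→job 5.
All 7 machines are matched, so no larger matching exists.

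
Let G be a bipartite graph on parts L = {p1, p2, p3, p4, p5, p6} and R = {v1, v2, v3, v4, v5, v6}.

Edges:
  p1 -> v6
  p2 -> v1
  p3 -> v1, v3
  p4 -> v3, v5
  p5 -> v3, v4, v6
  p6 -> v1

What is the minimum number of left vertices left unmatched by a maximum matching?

For example, pair p1–v6, p2–v1, p3–v3, p4–v5, p5–v4.
The set {p2, p6} has only 1 neighbour ({v1}), so by Hall's theorem at most 5 of the 6 left vertices can be matched.
That matches 5 of the 6, leaving 1 unmatched; no matching can do better.

1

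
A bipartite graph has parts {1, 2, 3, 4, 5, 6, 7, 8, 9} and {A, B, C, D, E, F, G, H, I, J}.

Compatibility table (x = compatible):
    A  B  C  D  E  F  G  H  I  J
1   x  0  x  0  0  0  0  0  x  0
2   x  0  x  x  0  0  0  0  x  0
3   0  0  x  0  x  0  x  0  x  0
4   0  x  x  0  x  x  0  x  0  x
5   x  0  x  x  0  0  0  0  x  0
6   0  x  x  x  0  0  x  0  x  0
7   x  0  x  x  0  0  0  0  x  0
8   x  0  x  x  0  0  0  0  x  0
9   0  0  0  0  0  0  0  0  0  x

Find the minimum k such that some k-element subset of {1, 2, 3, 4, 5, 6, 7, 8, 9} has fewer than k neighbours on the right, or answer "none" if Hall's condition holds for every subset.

5

Take S = {1, 2, 5, 7, 8}. Its neighbourhood is {A, C, D, I}, so |N(S)| = 4 < |S| = 5.
Every subset of size less than 5 has at least as many neighbours as members, so 5 is the minimum.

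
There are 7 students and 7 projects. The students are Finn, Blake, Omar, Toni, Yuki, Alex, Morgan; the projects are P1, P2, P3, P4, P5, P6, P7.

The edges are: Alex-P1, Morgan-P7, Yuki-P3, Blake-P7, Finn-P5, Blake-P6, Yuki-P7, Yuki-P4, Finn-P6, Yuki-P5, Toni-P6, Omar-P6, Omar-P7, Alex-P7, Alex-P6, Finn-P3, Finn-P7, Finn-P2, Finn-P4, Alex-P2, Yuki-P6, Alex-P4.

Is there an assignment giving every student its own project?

No

The set {Blake, Omar, Toni, Morgan} has only 2 neighbours ({P6, P7}), so by Hall's theorem at most 5 of the 7 students can be matched.
Hence no matching covers every student.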